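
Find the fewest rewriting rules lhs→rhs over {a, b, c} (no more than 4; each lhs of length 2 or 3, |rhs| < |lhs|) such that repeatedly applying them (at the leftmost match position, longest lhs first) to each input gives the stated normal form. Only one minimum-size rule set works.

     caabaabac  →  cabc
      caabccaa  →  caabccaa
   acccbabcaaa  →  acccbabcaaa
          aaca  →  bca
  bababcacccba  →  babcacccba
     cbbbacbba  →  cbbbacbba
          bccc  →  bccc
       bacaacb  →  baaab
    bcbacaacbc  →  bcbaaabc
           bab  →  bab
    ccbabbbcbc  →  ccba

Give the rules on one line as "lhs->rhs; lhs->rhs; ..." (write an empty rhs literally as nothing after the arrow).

  | caabaabac => caaabac => caaac => cabc
  | caabccaa
  | acccbabcaaa
  | aaca => bca

aac->bc; aba->a; bbc->; cbc->aa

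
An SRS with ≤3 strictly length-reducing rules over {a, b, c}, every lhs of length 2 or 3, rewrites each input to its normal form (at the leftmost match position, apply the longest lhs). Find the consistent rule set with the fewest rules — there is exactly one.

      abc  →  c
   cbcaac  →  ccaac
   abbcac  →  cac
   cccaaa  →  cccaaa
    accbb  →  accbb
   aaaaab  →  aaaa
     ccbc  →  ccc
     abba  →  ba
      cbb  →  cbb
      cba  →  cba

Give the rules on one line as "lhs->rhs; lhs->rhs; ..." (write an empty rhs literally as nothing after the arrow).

ab->; bc->c

  | abc => c
  | cbcaac => ccaac
  | abbcac => bcac => cac
  | cccaaa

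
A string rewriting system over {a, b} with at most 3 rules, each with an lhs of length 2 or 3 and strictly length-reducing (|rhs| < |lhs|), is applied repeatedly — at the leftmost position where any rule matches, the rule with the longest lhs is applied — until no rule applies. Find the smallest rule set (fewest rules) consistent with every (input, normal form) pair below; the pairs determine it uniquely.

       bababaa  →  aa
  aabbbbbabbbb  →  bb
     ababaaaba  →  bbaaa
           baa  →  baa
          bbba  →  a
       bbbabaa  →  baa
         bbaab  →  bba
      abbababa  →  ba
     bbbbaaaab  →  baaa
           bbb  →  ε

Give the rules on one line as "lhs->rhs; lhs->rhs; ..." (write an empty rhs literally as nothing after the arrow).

aab->a; ab->b; bbb->

  | bababaa => bbabaa => bbbaa => aa
  | aabbbbbabbbb => abbbbabbbb => bbbbabbbb => babbbb => bbbbb => bb
  | ababaaaba => babaaaba => bbaaaba => bbaaa
  | baa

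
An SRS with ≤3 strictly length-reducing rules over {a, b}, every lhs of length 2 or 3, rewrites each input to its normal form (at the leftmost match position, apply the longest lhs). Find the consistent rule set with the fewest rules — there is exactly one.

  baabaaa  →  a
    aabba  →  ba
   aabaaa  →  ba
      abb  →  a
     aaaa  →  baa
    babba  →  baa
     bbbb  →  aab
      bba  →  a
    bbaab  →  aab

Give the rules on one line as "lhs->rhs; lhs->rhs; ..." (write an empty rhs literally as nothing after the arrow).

aaa->ba; bb->; bbb->aa

  | baabaaa => baabba => baaa => bba => a
  | aabba => aaa => ba
  | aabaaa => aabba => aaa => ba
  | abb => a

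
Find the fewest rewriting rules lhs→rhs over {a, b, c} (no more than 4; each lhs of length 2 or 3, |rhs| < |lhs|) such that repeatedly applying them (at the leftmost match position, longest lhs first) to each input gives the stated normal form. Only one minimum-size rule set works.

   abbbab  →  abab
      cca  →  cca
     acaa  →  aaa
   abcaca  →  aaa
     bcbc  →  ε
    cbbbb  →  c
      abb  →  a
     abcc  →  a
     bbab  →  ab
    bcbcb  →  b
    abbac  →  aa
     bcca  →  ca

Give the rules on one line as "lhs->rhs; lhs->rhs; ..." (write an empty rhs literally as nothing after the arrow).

ac->a; bb->; bc->

  | abbbab => abab
  | cca
  | acaa => aaa
  | abcaca => aaca => aaa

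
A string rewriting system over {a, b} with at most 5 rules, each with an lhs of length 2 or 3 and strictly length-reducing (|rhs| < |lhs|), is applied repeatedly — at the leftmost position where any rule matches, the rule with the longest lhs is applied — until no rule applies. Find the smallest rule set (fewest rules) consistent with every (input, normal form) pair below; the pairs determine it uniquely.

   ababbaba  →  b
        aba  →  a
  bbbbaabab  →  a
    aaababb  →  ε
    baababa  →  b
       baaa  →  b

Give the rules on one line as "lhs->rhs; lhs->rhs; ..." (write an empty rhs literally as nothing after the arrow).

aa->b; ab->; ba->b; bb->a

  | ababbaba => abbaba => baba => bba => aa => b
  | aba => a
  | bbbbaabab => abbaabab => baabab => babab => bbab => aab => bb => a
  | aaababb => bababb => bbabb => aabb => bbb => ab => ε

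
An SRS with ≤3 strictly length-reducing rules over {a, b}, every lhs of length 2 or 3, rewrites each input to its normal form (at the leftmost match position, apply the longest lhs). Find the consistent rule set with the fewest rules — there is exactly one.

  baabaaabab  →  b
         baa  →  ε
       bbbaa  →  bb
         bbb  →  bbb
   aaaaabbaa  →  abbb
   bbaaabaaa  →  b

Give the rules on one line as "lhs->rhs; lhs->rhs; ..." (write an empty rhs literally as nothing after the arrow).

aab->bb; ba->; baa->ba

  | baabaaabab => babaaabab => baaabab => baabab => babab => bab => b
  | baa => ba => ε
  | bbbaa => bbba => bb
  | bbb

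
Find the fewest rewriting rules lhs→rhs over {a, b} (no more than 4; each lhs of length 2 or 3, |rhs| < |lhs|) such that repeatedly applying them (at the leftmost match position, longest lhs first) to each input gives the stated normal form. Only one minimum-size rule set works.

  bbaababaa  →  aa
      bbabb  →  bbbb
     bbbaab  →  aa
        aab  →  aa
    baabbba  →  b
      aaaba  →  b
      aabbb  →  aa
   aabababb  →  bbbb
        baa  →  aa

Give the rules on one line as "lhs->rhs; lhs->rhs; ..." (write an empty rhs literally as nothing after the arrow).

  | bbaababaa => baababaa => aababaa => ababaa => babaa => bbaa => baa => aa
  | bbabb => bbbb
  | bbbaab => bbaab => baab => aab => aa
  | aab => aa

ab->a; aba->ba; ba->b; baa->aa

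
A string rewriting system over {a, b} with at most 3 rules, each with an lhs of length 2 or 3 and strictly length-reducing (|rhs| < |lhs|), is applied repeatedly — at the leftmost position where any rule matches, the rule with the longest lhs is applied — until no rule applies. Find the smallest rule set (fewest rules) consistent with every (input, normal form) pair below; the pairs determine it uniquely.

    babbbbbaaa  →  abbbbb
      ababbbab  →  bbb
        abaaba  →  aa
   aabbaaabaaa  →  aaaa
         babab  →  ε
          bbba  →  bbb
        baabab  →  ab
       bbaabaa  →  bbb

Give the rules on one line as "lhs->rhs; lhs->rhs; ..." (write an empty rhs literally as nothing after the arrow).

  | babbbbbaaa => abbbbbaaa => abbbbbaa => abbbbba => abbbbb
  | ababbbab => aabbbab => bbab => bbb
  | abaaba => aaaba => aa
  | aabbaaabaaa => baaabaaa => aaabaaa => aaaa

aab->; ba->a; bba->bb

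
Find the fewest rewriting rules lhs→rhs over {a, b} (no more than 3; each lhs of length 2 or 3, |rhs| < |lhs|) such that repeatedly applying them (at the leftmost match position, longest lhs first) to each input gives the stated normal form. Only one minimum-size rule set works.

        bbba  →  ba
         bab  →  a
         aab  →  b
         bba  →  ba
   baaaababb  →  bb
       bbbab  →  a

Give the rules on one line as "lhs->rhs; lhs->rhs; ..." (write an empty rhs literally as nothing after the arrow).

ab->b; bab->a; bba->ba

  | bbba => bba => ba
  | bab => a
  | aab => ab => b
  | bba => ba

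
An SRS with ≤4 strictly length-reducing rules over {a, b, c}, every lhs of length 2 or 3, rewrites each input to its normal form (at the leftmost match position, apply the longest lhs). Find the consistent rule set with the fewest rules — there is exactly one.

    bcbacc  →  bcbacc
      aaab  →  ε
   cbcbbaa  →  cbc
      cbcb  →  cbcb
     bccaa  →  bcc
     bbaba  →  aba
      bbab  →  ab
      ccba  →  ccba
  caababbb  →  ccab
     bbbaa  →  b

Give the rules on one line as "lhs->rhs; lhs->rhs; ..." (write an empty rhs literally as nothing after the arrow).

aa->; aaa->b; aab->c; bb->

  | bcbacc
  | aaab => bb => ε
  | cbcbbaa => cbcaa => cbc
  | cbcb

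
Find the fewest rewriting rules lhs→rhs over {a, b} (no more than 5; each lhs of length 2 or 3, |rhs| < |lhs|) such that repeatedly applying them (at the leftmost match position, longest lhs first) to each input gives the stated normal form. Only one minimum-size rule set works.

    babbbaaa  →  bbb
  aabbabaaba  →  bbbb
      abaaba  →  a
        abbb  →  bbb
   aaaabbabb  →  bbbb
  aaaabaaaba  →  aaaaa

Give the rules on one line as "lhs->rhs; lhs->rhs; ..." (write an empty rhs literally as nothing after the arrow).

  | babbbaaa => bbbaaa => bbbaa => bbba => bbb
  | aabbabaaba => abbabaaba => bbabaaba => bbbaaba => bbbaba => bbbba => bbbb
  | abaaba => aba => a
  | abbb => bbb

abb->bb; ba->; baa->; bba->bb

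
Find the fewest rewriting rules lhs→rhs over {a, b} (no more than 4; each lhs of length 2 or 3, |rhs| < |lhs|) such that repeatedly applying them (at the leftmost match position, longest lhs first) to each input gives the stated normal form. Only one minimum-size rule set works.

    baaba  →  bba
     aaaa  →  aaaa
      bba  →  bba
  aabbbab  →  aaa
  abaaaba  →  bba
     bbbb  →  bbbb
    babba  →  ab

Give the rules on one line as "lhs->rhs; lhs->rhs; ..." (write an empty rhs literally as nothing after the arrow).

  | baaba => bba
  | aaaa
  | bba
  | aabbbab => aaabab => aabb => aaa

aba->b; abb->aa; baa->b; bab->aa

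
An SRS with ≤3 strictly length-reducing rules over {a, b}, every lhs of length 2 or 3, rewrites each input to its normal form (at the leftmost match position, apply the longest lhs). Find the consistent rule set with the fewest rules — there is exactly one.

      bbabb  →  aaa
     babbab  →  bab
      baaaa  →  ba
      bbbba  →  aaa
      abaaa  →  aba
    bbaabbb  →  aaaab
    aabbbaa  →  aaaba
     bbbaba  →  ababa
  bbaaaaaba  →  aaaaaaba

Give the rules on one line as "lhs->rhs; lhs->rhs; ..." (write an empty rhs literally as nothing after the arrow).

baa->ba; bb->a

  | bbabb => aabb => aaa
  | babbab => baaab => baab => bab
  | baaaa => baaa => baa => ba
  | bbbba => abba => aaa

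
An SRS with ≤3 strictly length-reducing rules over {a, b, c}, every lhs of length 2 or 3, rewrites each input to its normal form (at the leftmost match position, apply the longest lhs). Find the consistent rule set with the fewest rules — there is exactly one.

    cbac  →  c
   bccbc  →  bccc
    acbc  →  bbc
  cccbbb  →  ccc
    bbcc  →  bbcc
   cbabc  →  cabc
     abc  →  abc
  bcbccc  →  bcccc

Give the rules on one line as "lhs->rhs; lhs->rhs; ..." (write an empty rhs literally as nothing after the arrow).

  | cbac => cac => cb => c
  | bccbc => bccc
  | acbc => bbc
  | cccbbb => cccbb => cccb => ccc

ac->b; cb->c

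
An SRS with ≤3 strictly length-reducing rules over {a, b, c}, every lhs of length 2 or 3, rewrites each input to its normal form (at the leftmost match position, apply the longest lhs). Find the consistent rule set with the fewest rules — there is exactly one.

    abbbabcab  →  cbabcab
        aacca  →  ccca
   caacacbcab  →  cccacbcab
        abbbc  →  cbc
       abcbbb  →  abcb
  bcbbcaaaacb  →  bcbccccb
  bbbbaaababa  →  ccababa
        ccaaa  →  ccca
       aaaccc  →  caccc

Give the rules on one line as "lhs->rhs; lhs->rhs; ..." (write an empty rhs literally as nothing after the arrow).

  | abbbabcab => aababcab => cbabcab
  | aacca => ccca
  | caacacbcab => cccacbcab
  | abbbc => aabc => cbc

aa->c; bb->a; cbb->cb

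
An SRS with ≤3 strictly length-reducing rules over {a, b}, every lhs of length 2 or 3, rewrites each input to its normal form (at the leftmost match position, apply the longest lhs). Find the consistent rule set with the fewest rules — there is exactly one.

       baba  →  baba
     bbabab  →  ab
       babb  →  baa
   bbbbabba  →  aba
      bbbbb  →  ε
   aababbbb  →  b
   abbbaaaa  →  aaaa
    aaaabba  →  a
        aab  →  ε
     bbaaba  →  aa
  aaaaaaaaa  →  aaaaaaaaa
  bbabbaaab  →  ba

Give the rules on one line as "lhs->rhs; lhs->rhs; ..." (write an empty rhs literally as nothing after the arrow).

aab->; bb->a

  | baba
  | bbabab => aabab => ab
  | babb => baa
  | bbbbabba => abbabba => aaabba => aba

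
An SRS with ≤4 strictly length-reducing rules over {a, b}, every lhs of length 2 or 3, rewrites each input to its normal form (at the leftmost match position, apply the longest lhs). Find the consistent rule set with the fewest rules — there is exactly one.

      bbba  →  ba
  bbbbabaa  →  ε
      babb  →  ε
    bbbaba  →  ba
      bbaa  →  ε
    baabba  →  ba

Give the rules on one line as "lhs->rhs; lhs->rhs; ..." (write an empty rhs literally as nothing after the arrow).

aa->; ab->; bb->

  | bbba => ba
  | bbbbabaa => bbabaa => abaa => aa => ε
  | babb => bb => ε
  | bbbaba => baba => ba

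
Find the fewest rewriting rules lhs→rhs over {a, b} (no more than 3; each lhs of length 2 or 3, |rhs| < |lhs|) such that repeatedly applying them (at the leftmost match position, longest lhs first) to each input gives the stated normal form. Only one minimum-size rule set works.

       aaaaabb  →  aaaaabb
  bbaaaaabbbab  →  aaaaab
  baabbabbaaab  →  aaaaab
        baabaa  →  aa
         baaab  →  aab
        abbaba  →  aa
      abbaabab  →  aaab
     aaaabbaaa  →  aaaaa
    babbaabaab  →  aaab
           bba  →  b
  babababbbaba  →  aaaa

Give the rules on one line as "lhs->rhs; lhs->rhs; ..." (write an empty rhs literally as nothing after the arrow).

ba->; bab->a; bbb->a

  | aaaaabb
  | bbaaaaabbbab => baaaabbbab => aaabbbab => aaaaab
  | baabbabbaaab => abbabbaaab => ababaaab => aaaaab
  | baabaa => abaa => aa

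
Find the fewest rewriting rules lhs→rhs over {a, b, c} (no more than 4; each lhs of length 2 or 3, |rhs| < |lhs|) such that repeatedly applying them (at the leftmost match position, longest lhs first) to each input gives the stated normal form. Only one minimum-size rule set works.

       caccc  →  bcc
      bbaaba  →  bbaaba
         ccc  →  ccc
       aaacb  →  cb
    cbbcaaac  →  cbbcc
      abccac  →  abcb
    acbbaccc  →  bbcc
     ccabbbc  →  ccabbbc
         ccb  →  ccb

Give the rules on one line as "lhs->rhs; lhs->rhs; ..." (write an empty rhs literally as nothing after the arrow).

  | caccc => bcc
  | bbaaba
  | ccc
  | aaacb => cb

aaa->; ac->; cac->b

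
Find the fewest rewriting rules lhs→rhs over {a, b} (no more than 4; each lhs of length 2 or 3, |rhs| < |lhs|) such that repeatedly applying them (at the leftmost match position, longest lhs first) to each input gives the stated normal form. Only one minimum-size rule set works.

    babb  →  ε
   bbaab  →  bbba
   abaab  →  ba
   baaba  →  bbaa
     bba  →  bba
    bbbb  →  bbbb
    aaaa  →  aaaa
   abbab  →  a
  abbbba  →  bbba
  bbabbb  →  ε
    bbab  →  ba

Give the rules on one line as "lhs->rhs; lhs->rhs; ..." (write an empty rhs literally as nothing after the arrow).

  | babb => ab => ε
  | bbaab => bbba
  | abaab => aab => ba
  | baaba => bbaa

aab->ba; ab->; bab->a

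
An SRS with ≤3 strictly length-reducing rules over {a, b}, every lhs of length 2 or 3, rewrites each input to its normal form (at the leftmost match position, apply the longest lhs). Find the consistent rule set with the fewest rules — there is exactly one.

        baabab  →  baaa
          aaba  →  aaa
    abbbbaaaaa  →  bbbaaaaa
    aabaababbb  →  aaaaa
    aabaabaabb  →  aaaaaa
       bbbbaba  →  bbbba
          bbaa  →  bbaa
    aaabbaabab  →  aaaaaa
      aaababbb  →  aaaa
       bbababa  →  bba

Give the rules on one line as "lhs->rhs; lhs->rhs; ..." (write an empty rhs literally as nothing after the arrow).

aab->aa; ab->

  | baabab => baaab => baaa
  | aaba => aaa
  | abbbbaaaaa => bbbaaaaa
  | aabaababbb => aaaababbb => aaaaabbb => aaaaabb => aaaaab => aaaaa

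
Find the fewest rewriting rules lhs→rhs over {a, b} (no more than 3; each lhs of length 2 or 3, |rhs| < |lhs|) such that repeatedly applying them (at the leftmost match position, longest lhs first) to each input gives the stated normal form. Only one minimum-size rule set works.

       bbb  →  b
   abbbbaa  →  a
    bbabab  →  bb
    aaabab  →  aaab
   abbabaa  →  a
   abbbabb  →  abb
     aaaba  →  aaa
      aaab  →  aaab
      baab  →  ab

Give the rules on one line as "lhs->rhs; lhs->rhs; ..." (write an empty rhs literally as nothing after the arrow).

  | bbb => b
  | abbbbaa => abbaa => aba => a
  | bbabab => bbab => bb
  | aaabab => aaab

ba->; bbb->b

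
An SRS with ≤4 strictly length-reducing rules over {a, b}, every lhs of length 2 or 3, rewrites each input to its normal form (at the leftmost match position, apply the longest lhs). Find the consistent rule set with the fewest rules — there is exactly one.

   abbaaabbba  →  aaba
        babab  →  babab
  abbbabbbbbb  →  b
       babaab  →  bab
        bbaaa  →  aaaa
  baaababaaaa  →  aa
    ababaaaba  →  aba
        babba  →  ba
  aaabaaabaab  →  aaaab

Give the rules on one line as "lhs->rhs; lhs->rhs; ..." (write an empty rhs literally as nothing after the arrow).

  | abbaaabbba => aaabbba => aaba
  | babab
  | abbbabbbbbb => babbbbbb => bbbbb => abbb => b
  | babaab => bab

abb->; baa->; bb->a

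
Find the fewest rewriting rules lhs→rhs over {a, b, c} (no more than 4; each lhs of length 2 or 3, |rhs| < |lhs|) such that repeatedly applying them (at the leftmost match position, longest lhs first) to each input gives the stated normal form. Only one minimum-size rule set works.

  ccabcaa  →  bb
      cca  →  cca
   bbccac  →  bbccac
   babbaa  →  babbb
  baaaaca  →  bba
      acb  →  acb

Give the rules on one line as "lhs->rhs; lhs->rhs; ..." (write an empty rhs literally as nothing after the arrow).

  | ccabcaa => ccaaa => ccba => baa => bb
  | cca
  | bbccac
  | babbaa => babbb

aa->b; bca->a; ccb->ba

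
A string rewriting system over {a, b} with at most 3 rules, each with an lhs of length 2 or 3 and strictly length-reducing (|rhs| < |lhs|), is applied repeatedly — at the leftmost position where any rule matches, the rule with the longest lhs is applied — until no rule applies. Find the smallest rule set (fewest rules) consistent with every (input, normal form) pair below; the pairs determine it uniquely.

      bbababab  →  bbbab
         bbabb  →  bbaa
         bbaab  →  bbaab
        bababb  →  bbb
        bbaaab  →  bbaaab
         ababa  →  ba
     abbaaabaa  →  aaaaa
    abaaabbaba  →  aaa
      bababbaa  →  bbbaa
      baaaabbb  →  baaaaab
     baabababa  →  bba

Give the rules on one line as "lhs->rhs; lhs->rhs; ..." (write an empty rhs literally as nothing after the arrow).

  | bbababab => bbbab
  | bbabb => bbaa
  | bbaab
  | bababb => bbb

aba->; abb->aa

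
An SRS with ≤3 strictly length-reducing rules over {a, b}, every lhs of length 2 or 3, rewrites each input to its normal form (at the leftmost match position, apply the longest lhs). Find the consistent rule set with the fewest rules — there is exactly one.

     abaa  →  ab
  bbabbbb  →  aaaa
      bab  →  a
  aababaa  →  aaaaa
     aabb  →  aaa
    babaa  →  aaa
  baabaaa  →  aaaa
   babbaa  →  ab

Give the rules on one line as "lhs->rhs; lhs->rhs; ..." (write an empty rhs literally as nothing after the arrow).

ba->b; bb->a

  | abaa => aba => ab
  | bbabbbb => aabbbb => aaabb => aaaa
  | bab => bb => a
  | aababaa => aabbaa => aaaaa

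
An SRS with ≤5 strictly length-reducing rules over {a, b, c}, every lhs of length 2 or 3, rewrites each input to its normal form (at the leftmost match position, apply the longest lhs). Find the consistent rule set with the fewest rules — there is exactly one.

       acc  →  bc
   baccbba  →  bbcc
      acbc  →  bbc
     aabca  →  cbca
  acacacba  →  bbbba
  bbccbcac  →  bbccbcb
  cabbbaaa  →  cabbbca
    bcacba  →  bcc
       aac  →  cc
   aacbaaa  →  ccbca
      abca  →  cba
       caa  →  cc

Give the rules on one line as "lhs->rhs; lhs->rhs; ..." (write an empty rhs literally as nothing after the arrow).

  | acc => bc
  | baccbba => bbcbba => bbcaa => bbcc
  | acbc => bbc
  | aabca => cbca

aa->c; abc->cb; ac->b; cbb->ca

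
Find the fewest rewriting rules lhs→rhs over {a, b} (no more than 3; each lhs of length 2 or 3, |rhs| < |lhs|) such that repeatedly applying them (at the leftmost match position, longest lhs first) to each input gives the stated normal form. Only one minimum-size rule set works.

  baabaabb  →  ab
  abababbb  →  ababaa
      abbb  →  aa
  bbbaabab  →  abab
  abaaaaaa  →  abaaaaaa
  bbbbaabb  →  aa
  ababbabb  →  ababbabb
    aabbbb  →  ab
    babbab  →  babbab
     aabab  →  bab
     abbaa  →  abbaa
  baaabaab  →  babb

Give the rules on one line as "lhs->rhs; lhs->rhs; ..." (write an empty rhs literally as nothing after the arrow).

  | baabaabb => bbaabb => bbbb => ab
  | abababbb => ababaa
  | abbb => aa
  | bbbaabab => aaabab => abab

aab->b; bbb->a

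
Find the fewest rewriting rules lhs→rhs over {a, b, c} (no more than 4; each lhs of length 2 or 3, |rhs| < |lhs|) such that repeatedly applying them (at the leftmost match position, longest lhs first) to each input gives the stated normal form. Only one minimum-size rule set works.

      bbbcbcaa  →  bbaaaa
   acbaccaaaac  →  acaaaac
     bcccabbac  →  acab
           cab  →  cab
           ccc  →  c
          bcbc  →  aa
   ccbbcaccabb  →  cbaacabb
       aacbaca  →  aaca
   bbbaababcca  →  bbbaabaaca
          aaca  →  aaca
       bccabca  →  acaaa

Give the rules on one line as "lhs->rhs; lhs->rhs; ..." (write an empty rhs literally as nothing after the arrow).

bac->; bc->a; cc->c

  | bbbcbcaa => bbabcaa => bbaaaa
  | acbaccaaaac => accaaaac => acaaaac
  | bcccabbac => accabbac => acabbac => acab
  | cab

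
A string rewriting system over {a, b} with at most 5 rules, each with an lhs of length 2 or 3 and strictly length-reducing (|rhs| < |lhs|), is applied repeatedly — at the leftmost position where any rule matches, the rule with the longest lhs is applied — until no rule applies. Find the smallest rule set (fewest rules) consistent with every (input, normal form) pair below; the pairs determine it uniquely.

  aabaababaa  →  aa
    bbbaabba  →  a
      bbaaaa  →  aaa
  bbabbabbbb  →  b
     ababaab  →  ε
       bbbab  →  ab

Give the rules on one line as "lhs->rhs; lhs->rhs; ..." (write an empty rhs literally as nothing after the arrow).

aab->; ba->; bab->ab; bb->b

  | aabaababaa => aababaa => abaa => aa
  | bbbaabba => bbaabba => baabba => abba => aba => a
  | bbaaaa => baaaa => aaa
  | bbabbabbbb => babbabbbb => abbabbbb => ababbbb => aabbbb => bbb => bb => b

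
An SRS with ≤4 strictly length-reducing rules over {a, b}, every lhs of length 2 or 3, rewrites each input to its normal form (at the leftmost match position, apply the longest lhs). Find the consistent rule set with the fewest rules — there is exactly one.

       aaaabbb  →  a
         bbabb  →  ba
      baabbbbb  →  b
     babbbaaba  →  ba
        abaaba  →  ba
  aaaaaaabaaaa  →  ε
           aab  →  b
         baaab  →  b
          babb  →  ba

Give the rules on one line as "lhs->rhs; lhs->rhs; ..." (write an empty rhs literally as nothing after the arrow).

  | aaaabbb => abbb => abb => ab => a
  | bbabb => babb => bab => ba
  | baabbbbb => bbbbbb => bbbbb => bbbb => bbb => bb => b
  | babbbaaba => babbaaba => babaaba => baaaba => bba => ba

aa->; aaa->; ab->a; bb->b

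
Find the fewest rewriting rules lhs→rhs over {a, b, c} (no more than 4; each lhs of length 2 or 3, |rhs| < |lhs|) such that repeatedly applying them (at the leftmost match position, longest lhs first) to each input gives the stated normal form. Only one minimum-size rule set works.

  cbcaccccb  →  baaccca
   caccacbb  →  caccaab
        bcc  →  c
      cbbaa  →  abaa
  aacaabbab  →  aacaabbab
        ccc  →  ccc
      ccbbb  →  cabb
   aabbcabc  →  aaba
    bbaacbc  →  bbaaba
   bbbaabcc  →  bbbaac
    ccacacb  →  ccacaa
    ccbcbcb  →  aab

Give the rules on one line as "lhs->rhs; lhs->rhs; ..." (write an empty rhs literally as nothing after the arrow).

bc->; cb->a; cbc->ba

  | cbcaccccb => baaccccb => baaccca
  | caccacbb => caccaab
  | bcc => c
  | cbbaa => abaa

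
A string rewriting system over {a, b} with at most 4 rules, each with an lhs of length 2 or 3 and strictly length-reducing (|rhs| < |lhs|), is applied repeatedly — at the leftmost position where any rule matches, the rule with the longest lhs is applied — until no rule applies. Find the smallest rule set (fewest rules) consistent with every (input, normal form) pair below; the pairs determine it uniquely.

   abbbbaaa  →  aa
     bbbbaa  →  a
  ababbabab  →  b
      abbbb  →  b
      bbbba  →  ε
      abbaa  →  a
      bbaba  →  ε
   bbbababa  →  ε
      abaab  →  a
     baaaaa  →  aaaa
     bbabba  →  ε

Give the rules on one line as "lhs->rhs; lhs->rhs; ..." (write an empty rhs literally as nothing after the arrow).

ab->; ba->; bb->b

  | abbbbaaa => bbbaaa => bbaaa => baaa => aa
  | bbbbaa => bbbaa => bbaa => baa => a
  | ababbabab => abbabab => babab => bab => b
  | abbbb => bbb => bb => b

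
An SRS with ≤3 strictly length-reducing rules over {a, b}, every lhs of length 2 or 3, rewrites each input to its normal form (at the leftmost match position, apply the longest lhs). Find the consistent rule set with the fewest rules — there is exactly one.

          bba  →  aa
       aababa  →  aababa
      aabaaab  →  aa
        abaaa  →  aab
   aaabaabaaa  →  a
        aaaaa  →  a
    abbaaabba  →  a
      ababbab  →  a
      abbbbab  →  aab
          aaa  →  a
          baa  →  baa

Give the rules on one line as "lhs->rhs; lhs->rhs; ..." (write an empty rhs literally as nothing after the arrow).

  | bba => aa
  | aababa
  | aabaaab => aabbbb => aaabb => bbbb => abb => aa
  | abaaa => abbb => aab

aaa->bb; bb->a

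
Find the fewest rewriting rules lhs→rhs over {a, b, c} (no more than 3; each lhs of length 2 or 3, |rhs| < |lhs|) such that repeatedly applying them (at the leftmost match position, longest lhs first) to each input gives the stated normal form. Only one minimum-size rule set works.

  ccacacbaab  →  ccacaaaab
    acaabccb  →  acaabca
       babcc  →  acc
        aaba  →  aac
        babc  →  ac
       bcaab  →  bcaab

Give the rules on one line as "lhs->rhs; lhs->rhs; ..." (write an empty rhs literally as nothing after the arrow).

ba->c; cb->a

  | ccacacbaab => ccacaaaab
  | acaabccb => acaabca
  | babcc => cbcc => acc
  | aaba => aac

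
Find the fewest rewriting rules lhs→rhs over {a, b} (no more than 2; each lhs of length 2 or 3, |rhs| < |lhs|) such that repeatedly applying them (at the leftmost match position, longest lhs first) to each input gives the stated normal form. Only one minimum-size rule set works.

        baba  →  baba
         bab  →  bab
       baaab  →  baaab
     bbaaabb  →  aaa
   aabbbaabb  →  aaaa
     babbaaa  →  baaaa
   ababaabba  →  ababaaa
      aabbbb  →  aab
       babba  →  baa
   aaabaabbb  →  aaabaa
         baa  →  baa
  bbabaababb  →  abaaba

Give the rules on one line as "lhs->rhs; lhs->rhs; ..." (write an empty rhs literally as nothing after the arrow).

bb->; bbb->

  | baba
  | bab
  | baaab
  | bbaaabb => aaabb => aaa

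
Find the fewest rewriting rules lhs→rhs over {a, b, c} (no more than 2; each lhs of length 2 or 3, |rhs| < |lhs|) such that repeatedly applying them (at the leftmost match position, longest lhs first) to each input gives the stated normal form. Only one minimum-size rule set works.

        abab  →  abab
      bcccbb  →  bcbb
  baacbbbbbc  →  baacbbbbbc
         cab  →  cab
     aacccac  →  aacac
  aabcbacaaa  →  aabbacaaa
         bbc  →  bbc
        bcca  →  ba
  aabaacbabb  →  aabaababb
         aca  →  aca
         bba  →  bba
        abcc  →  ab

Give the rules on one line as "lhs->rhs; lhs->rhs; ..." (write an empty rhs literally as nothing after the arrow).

  | abab
  | bcccbb => bcbb
  | baacbbbbbc
  | cab

cba->ba; cc->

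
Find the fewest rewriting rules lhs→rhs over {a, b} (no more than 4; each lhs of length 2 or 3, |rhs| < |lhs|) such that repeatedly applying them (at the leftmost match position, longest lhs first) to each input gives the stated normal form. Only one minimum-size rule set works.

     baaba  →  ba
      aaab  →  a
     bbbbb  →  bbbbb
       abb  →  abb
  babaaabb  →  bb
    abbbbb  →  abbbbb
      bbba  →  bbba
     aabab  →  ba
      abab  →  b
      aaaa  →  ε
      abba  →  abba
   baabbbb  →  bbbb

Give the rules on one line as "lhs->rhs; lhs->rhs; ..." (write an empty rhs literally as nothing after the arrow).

  | baaba => ba
  | aaab => bab => a
  | bbbbb
  | abb

aa->b; baa->; bab->a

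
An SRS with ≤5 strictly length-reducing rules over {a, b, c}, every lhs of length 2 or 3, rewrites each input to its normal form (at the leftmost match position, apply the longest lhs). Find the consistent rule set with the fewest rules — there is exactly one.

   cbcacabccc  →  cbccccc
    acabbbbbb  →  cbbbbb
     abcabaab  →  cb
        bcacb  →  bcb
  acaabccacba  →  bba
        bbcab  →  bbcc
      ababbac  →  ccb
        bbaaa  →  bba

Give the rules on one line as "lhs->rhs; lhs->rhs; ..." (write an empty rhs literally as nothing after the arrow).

aa->; ab->c; ac->; cca->a

  | cbcacabccc => cbcabccc => cbccccc
  | acabbbbbb => abbbbbb => cbbbbb
  | abcabaab => ccabaab => abaab => caab => cb
  | bcacb => bcb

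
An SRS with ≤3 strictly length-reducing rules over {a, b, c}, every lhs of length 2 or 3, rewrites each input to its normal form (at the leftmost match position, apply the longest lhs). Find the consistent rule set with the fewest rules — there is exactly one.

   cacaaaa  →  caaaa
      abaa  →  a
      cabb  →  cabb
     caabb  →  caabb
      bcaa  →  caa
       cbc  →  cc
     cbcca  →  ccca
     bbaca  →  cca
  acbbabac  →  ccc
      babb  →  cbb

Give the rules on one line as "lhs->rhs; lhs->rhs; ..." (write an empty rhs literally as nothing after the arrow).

ac->; ba->c; bc->c

  | cacaaaa => caaaa
  | abaa => aca => a
  | cabb
  | caabb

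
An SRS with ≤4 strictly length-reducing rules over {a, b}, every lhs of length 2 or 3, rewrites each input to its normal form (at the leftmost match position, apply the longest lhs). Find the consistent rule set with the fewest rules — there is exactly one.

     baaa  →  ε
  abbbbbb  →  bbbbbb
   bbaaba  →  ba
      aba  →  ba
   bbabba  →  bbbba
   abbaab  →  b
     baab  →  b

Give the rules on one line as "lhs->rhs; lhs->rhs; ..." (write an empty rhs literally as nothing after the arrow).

aaa->; ab->b; baa->aa

  | baaa => aaa => ε
  | abbbbbb => bbbbbb
  | bbaaba => baaba => aaba => aba => ba
  | aba => ba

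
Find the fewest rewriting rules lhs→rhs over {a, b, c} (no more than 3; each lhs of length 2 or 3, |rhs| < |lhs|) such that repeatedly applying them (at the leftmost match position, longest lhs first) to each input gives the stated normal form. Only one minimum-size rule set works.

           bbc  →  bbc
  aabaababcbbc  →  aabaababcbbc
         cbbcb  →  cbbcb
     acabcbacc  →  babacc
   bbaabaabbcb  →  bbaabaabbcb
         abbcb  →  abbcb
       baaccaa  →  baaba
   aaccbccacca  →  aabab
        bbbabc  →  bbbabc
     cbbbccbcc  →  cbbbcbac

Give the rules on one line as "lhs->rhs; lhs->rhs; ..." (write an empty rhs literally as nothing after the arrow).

aca->c; cbc->ba; cca->b

  | bbc
  | aabaababcbbc
  | cbbcb
  | acabcbacc => cbcbacc => babacc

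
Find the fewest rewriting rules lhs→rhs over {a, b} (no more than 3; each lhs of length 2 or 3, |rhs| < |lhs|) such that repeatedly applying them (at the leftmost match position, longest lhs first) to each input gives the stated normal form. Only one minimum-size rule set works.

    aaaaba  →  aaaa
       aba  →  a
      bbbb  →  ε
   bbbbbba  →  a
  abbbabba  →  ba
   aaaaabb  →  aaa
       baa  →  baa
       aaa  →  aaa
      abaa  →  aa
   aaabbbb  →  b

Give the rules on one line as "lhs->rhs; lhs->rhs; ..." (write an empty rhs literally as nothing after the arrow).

  | aaaaba => aaaa
  | aba => a
  | bbbb => bb => ε
  | bbbbbba => bbbba => bba => a

ab->; bb->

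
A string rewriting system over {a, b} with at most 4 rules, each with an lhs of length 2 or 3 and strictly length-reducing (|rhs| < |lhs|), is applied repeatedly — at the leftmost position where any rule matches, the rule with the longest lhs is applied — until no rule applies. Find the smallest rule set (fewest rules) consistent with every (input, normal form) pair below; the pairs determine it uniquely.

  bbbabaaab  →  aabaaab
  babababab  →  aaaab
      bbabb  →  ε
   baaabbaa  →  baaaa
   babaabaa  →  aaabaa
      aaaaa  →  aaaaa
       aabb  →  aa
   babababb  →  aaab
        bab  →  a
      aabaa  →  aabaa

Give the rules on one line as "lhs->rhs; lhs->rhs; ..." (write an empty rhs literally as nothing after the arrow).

bab->a; bb->; bba->; bbb->a

  | bbbabaaab => aabaaab
  | babababab => aababab => aaaab
  | bbabb => bb => ε
  | baaabbaa => baaaa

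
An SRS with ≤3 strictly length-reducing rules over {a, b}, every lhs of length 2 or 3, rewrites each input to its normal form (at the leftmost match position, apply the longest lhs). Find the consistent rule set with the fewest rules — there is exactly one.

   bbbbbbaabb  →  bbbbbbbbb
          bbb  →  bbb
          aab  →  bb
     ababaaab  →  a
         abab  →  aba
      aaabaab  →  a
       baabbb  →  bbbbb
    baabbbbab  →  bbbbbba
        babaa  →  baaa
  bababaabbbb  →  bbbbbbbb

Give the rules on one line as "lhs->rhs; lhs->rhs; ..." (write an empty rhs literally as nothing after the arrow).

aab->bb; abb->a; bab->ba

  | bbbbbbaabb => bbbbbbbbb
  | bbb
  | aab => bb
  | ababaaab => abaaaab => abaabb => abbbb => abb => a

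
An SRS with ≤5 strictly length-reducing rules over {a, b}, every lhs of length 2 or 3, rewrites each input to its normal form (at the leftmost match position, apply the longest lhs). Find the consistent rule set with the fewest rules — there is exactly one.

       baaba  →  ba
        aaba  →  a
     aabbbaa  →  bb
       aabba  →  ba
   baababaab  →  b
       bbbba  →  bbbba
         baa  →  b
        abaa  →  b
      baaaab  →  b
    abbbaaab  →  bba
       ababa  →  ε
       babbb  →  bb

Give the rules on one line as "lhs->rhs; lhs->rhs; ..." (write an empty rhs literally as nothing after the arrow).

  | baaba => ba
  | aaba => a
  | aabbbaa => bbaa => bb
  | aabba => ba

aa->; aab->; ab->b; bab->a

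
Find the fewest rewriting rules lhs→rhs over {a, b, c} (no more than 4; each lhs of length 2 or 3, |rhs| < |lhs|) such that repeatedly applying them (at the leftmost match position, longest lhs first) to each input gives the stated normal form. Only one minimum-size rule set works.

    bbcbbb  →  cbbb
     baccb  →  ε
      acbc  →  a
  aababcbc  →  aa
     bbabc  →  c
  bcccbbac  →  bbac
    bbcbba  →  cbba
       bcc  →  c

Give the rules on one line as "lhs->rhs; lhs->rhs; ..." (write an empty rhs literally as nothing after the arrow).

  | bbcbbb => bcbbb => cbbb
  | baccb => bab => ε
  | acbc => acc => a
  | aababcbc => aacbc => aacc => aa

bab->; bc->c; bcc->c; cc->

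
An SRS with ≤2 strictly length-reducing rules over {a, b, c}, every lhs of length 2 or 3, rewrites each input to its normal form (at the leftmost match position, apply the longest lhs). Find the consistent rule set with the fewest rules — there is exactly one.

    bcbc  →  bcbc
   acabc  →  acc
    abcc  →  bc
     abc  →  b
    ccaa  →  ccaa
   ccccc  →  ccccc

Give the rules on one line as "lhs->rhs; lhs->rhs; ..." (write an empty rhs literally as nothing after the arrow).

abc->b; cab->c

  | bcbc
  | acabc => acc
  | abcc => bc
  | abc => b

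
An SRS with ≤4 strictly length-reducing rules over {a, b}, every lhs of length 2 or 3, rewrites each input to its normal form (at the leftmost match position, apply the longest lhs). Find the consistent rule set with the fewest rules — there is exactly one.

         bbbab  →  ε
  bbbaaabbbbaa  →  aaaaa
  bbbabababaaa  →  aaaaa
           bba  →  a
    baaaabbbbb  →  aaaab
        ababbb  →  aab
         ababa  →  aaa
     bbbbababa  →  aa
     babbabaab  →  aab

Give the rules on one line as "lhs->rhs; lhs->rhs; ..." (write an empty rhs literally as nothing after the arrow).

aba->aa; ba->a; bab->; bb->b

  | bbbab => bbab => bab => ε
  | bbbaaabbbbaa => bbaaabbbbaa => baaabbbbaa => aaabbbbaa => aaabbbaa => aaabbaa => aaabaa => aaaaa
  | bbbabababaaa => bbabababaaa => babababaaa => ababaaa => aabaaa => aaaaa
  | bba => ba => a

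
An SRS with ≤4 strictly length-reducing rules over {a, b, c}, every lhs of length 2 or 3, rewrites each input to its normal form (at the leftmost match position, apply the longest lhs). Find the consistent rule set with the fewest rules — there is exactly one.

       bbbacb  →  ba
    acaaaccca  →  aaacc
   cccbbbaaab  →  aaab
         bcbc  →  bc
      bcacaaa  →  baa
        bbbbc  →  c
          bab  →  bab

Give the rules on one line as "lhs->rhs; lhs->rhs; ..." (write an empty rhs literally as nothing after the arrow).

bb->; ca->; cb->

  | bbbacb => bacb => ba
  | acaaaccca => aaaccca => aaacc
  | cccbbbaaab => ccbbaaab => cbaaab => aaab
  | bcbc => bc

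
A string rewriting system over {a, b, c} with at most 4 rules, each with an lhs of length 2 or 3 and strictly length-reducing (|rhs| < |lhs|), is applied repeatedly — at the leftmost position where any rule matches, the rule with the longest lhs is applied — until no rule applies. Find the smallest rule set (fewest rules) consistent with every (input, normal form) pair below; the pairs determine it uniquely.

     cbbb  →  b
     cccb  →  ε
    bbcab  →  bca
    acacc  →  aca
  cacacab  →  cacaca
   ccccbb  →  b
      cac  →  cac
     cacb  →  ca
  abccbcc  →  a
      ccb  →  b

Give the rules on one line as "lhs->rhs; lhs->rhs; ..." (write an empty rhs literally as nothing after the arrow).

  | cbbb => bb => b
  | cccb => cb => ε
  | bbcab => bcab => bca
  | acacc => aca

ab->a; bb->b; cb->; cc->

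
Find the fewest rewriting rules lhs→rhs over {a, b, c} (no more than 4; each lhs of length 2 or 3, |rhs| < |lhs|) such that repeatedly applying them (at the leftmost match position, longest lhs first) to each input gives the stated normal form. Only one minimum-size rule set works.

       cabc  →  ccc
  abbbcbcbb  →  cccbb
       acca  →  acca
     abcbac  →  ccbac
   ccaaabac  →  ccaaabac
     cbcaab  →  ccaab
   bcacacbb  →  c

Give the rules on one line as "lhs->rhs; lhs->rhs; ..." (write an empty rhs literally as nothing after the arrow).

abc->cc; acb->; bc->c

  | cabc => ccc
  | abbbcbcbb => abbcbcbb => abcbcbb => ccbcbb => cccbb
  | acca
  | abcbac => ccbac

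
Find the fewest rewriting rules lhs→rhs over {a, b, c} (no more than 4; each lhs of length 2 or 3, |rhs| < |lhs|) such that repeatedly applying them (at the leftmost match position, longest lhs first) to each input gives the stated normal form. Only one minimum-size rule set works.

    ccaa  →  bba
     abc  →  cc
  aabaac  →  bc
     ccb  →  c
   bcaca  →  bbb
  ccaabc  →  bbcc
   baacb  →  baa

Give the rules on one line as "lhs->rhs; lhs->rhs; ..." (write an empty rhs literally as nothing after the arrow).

ab->c; ca->b; cb->; cca->bb

  | ccaa => bba
  | abc => cc
  | aabaac => acaac => abac => cac => bc
  | ccb => c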